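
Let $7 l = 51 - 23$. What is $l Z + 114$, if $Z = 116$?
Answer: $578$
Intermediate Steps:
$l = 4$ ($l = \frac{51 - 23}{7} = \frac{1}{7} \cdot 28 = 4$)
$l Z + 114 = 4 \cdot 116 + 114 = 464 + 114 = 578$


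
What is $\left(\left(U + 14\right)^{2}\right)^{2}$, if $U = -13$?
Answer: $1$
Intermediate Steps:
$\left(\left(U + 14\right)^{2}\right)^{2} = \left(\left(-13 + 14\right)^{2}\right)^{2} = \left(1^{2}\right)^{2} = 1^{2} = 1$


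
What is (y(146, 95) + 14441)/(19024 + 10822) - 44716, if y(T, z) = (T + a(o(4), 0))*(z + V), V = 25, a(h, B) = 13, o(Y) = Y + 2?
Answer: -1334560215/29846 ≈ -44715.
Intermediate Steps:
o(Y) = 2 + Y
y(T, z) = (13 + T)*(25 + z) (y(T, z) = (T + 13)*(z + 25) = (13 + T)*(25 + z))
(y(146, 95) + 14441)/(19024 + 10822) - 44716 = ((325 + 13*95 + 25*146 + 146*95) + 14441)/(19024 + 10822) - 44716 = ((325 + 1235 + 3650 + 13870) + 14441)/29846 - 44716 = (19080 + 14441)*(1/29846) - 44716 = 33521*(1/29846) - 44716 = 33521/29846 - 44716 = -1334560215/29846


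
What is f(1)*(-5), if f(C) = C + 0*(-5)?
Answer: -5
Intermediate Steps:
f(C) = C (f(C) = C + 0 = C)
f(1)*(-5) = 1*(-5) = -5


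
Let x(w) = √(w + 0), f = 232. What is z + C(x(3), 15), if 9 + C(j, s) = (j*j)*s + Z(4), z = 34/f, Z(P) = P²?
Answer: 6049/116 ≈ 52.147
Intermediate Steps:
x(w) = √w
z = 17/116 (z = 34/232 = 34*(1/232) = 17/116 ≈ 0.14655)
C(j, s) = 7 + s*j² (C(j, s) = -9 + ((j*j)*s + 4²) = -9 + (j²*s + 16) = -9 + (s*j² + 16) = -9 + (16 + s*j²) = 7 + s*j²)
z + C(x(3), 15) = 17/116 + (7 + 15*(√3)²) = 17/116 + (7 + 15*3) = 17/116 + (7 + 45) = 17/116 + 52 = 6049/116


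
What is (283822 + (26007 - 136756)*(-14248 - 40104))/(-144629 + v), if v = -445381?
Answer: -601971347/59001 ≈ -10203.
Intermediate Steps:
(283822 + (26007 - 136756)*(-14248 - 40104))/(-144629 + v) = (283822 + (26007 - 136756)*(-14248 - 40104))/(-144629 - 445381) = (283822 - 110749*(-54352))/(-590010) = (283822 + 6019429648)*(-1/590010) = 6019713470*(-1/590010) = -601971347/59001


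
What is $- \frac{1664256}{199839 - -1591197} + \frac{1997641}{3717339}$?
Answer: $- \frac{24155155451}{61647110863} \approx -0.39183$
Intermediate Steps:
$- \frac{1664256}{199839 - -1591197} + \frac{1997641}{3717339} = - \frac{1664256}{199839 + 1591197} + 1997641 \cdot \frac{1}{3717339} = - \frac{1664256}{1791036} + \frac{1997641}{3717339} = \left(-1664256\right) \frac{1}{1791036} + \frac{1997641}{3717339} = - \frac{138688}{149253} + \frac{1997641}{3717339} = - \frac{24155155451}{61647110863}$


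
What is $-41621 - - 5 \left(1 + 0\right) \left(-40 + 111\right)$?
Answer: $-41266$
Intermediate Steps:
$-41621 - - 5 \left(1 + 0\right) \left(-40 + 111\right) = -41621 - \left(-5\right) 1 \cdot 71 = -41621 - \left(-5\right) 71 = -41621 - -355 = -41621 + 355 = -41266$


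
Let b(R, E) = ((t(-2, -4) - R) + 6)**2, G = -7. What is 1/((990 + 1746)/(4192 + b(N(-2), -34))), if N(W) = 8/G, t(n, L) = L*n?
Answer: 54161/33516 ≈ 1.6160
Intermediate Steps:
N(W) = -8/7 (N(W) = 8/(-7) = 8*(-1/7) = -8/7)
b(R, E) = (14 - R)**2 (b(R, E) = ((-4*(-2) - R) + 6)**2 = ((8 - R) + 6)**2 = (14 - R)**2)
1/((990 + 1746)/(4192 + b(N(-2), -34))) = 1/((990 + 1746)/(4192 + (-14 - 8/7)**2)) = 1/(2736/(4192 + (-106/7)**2)) = 1/(2736/(4192 + 11236/49)) = 1/(2736/(216644/49)) = 1/(2736*(49/216644)) = 1/(33516/54161) = 54161/33516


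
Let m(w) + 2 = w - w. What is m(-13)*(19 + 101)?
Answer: -240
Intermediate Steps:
m(w) = -2 (m(w) = -2 + (w - w) = -2 + 0 = -2)
m(-13)*(19 + 101) = -2*(19 + 101) = -2*120 = -240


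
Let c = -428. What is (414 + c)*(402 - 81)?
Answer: -4494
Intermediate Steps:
(414 + c)*(402 - 81) = (414 - 428)*(402 - 81) = -14*321 = -4494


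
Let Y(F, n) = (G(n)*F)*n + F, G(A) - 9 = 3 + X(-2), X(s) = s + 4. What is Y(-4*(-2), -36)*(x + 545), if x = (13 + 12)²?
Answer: -4708080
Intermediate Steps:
X(s) = 4 + s
x = 625 (x = 25² = 625)
G(A) = 14 (G(A) = 9 + (3 + (4 - 2)) = 9 + (3 + 2) = 9 + 5 = 14)
Y(F, n) = F + 14*F*n (Y(F, n) = (14*F)*n + F = 14*F*n + F = F + 14*F*n)
Y(-4*(-2), -36)*(x + 545) = ((-4*(-2))*(1 + 14*(-36)))*(625 + 545) = (8*(1 - 504))*1170 = (8*(-503))*1170 = -4024*1170 = -4708080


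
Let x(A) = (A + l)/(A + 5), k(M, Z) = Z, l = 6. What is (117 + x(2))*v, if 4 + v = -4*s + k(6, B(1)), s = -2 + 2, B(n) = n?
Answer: -2481/7 ≈ -354.43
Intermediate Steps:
s = 0
x(A) = (6 + A)/(5 + A) (x(A) = (A + 6)/(A + 5) = (6 + A)/(5 + A))
v = -3 (v = -4 + (-4*0 + 1) = -4 + (0 + 1) = -4 + 1 = -3)
(117 + x(2))*v = (117 + (6 + 2)/(5 + 2))*(-3) = (117 + 8/7)*(-3) = (827/7)*(-3) = -2481/7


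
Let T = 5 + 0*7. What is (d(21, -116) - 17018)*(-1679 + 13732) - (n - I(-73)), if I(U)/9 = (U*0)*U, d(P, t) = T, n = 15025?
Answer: -205072714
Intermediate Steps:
T = 5 (T = 5 + 0 = 5)
d(P, t) = 5
I(U) = 0 (I(U) = 9*((U*0)*U) = 9*(0*U) = 9*0 = 0)
(d(21, -116) - 17018)*(-1679 + 13732) - (n - I(-73)) = (5 - 17018)*(-1679 + 13732) - (15025 - 1*0) = -17013*12053 - (15025 + 0) = -205057689 - 1*15025 = -205057689 - 15025 = -205072714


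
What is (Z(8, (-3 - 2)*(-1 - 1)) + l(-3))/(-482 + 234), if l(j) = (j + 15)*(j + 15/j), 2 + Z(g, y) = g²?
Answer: 17/124 ≈ 0.13710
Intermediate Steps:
Z(g, y) = -2 + g²
l(j) = (15 + j)*(j + 15/j)
(Z(8, (-3 - 2)*(-1 - 1)) + l(-3))/(-482 + 234) = ((-2 + 8²) + (15 + (-3)² + 15*(-3) + 225/(-3)))/(-482 + 234) = ((-2 + 64) + (15 + 9 - 45 + 225*(-⅓)))/(-248) = (62 + (15 + 9 - 45 - 75))*(-1/248) = (62 - 96)*(-1/248) = -34*(-1/248) = 17/124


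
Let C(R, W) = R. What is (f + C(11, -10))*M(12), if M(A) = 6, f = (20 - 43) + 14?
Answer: 12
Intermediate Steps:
f = -9 (f = -23 + 14 = -9)
(f + C(11, -10))*M(12) = (-9 + 11)*6 = 2*6 = 12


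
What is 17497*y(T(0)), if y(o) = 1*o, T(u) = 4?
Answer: 69988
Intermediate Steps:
y(o) = o
17497*y(T(0)) = 17497*4 = 69988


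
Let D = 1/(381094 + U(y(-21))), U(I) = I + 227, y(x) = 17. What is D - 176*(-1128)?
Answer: 75706270465/381338 ≈ 1.9853e+5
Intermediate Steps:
U(I) = 227 + I
D = 1/381338 (D = 1/(381094 + (227 + 17)) = 1/(381094 + 244) = 1/381338 ≈ 2.6223e-6)
D - 176*(-1128) = 1/381338 - 176*(-1128) = 1/381338 - 1*(-198528) = 1/381338 + 198528 = 75706270465/381338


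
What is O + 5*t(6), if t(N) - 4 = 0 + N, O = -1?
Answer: 49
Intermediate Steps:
t(N) = 4 + N (t(N) = 4 + (0 + N) = 4 + N)
O + 5*t(6) = -1 + 5*(4 + 6) = -1 + 5*10 = -1 + 50 = 49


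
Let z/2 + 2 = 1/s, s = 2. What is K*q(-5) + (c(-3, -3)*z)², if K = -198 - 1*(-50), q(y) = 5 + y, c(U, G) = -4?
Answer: 144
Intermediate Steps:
z = -3 (z = -4 + 2/2 = -4 + 2*(½) = -4 + 1 = -3)
K = -148 (K = -198 + 50 = -148)
K*q(-5) + (c(-3, -3)*z)² = -148*(5 - 5) + (-4*(-3))² = -148*0 + 12² = 0 + 144 = 144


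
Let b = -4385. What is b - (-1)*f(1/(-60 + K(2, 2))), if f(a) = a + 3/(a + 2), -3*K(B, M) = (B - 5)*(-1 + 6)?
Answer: -26279109/5995 ≈ -4383.5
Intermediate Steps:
K(B, M) = 25/3 - 5*B/3 (K(B, M) = -(B - 5)*(-1 + 6)/3 = -(-5 + B)*5/3 = -(-25 + 5*B)/3 = 25/3 - 5*B/3)
f(a) = a + 3/(2 + a)
b - (-1)*f(1/(-60 + K(2, 2))) = -4385 - (-1)*(3 + (1/(-60 + (25/3 - 5/3*2)))**2 + 2/(-60 + (25/3 - 5/3*2)))/(2 + 1/(-60 + (25/3 - 5/3*2))) = -4385 - (-1)*(3 + (1/(-60 + (25/3 - 10/3)))**2 + 2/(-60 + (25/3 - 10/3)))/(2 + 1/(-60 + (25/3 - 10/3))) = -4385 - (-1)*(3 + (1/(-60 + 5))**2 + 2/(-60 + 5))/(2 + 1/(-60 + 5)) = -4385 - (-1)*(3 + (1/(-55))**2 + 2/(-55))/(2 + 1/(-55)) = -4385 - (-1)*(3 + (-1/55)**2 + 2*(-1/55))/(2 - 1/55) = -4385 - (-1)*(3 + 1/3025 - 2/55)/(109/55) = -4385 - (-1)*(55/109)*(8966/3025) = -4385 - (-1)*8966/5995 = -4385 - 1*(-8966/5995) = -4385 + 8966/5995 = -26279109/5995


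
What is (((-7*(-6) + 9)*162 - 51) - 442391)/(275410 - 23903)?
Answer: -434180/251507 ≈ -1.7263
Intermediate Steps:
(((-7*(-6) + 9)*162 - 51) - 442391)/(275410 - 23903) = (((42 + 9)*162 - 51) - 442391)/251507 = ((51*162 - 51) - 442391)*(1/251507) = ((8262 - 51) - 442391)*(1/251507) = (8211 - 442391)*(1/251507) = -434180*1/251507 = -434180/251507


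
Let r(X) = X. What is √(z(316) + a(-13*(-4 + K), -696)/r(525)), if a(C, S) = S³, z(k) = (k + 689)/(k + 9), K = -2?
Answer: I*√132950237511/455 ≈ 801.37*I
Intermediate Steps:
z(k) = (689 + k)/(9 + k)
√(z(316) + a(-13*(-4 + K), -696)/r(525)) = √((689 + 316)/(9 + 316) + (-696)³/525) = √(1005/325 - 337153536*1/525) = √((1/325)*1005 - 112384512/175) = √(201/65 - 112384512/175) = √(-1460991621/2275) = I*√132950237511/455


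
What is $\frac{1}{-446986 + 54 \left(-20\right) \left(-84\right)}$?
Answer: $- \frac{1}{356266} \approx -2.8069 \cdot 10^{-6}$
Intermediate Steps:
$\frac{1}{-446986 + 54 \left(-20\right) \left(-84\right)} = \frac{1}{-446986 - -90720} = \frac{1}{-446986 + 90720} = \frac{1}{-356266} = - \frac{1}{356266}$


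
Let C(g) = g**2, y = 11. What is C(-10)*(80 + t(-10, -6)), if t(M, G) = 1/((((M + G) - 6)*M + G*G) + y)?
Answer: 2136100/267 ≈ 8000.4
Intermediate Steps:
t(M, G) = 1/(11 + G**2 + M*(-6 + G + M)) (t(M, G) = 1/((((M + G) - 6)*M + G*G) + 11) = 1/((((G + M) - 6)*M + G**2) + 11) = 1/(((-6 + G + M)*M + G**2) + 11) = 1/((M*(-6 + G + M) + G**2) + 11) = 1/((G**2 + M*(-6 + G + M)) + 11) = 1/(11 + G**2 + M*(-6 + G + M)))
C(-10)*(80 + t(-10, -6)) = (-10)**2*(80 + 1/(11 + (-6)**2 + (-10)**2 - 6*(-10) - 6*(-10))) = 100*(80 + 1/(11 + 36 + 100 + 60 + 60)) = 100*(80 + 1/267) = 100*(21361/267) = 2136100/267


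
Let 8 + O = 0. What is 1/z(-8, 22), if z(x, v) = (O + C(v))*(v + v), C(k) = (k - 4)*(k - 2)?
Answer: 1/15488 ≈ 6.4566e-5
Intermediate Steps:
C(k) = (-4 + k)*(-2 + k)
O = -8 (O = -8 + 0 = -8)
z(x, v) = 2*v*(v² - 6*v) (z(x, v) = (-8 + (8 + v² - 6*v))*(v + v) = (v² - 6*v)*(2*v) = 2*v*(v² - 6*v))
1/z(-8, 22) = 1/(2*22²*(-6 + 22)) = 1/(2*484*16) = 1/15488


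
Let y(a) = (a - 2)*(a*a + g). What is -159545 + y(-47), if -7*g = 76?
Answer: -267254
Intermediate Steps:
g = -76/7 (g = -⅐*76 = -76/7 ≈ -10.857)
y(a) = (-2 + a)*(-76/7 + a²) (y(a) = (a - 2)*(a*a - 76/7) = (-2 + a)*(a² - 76/7) = (-2 + a)*(-76/7 + a²))
-159545 + y(-47) = -159545 + (152/7 + (-47)³ - 2*(-47)² - 76/7*(-47)) = -159545 + (152/7 - 103823 - 2*2209 + 3572/7) = -159545 + (152/7 - 103823 - 4418 + 3572/7) = -159545 - 107709 = -267254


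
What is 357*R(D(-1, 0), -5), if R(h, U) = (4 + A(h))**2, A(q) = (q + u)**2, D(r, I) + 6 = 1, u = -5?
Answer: 3861312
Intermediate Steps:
D(r, I) = -5 (D(r, I) = -6 + 1 = -5)
A(q) = (-5 + q)**2 (A(q) = (q - 5)**2 = (-5 + q)**2)
R(h, U) = (4 + (-5 + h)**2)**2
357*R(D(-1, 0), -5) = 357*(4 + (-5 - 5)**2)**2 = 357*(4 + (-10)**2)**2 = 357*(4 + 100)**2 = 357*104**2 = 357*10816 = 3861312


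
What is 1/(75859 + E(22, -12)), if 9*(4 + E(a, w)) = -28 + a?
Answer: 3/227563 ≈ 1.3183e-5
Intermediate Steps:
E(a, w) = -64/9 + a/9 (E(a, w) = -4 + (-28 + a)/9 = -4 + (-28/9 + a/9) = -64/9 + a/9)
1/(75859 + E(22, -12)) = 1/(75859 + (-64/9 + (1/9)*22)) = 1/(75859 + (-64/9 + 22/9)) = 1/(75859 - 14/3) = 1/(227563/3) = 3/227563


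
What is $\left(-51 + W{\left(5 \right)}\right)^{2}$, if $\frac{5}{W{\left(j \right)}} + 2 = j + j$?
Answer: $\frac{162409}{64} \approx 2537.6$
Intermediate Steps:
$W{\left(j \right)} = \frac{5}{-2 + 2 j}$ ($W{\left(j \right)} = \frac{5}{-2 + \left(j + j\right)} = \frac{5}{-2 + 2 j}$)
$\left(-51 + W{\left(5 \right)}\right)^{2} = \left(-51 + \frac{5}{2 \left(-1 + 5\right)}\right)^{2} = \left(-51 + \frac{5}{2 \cdot 4}\right)^{2} = \left(-51 + \frac{5}{2} \cdot \frac{1}{4}\right)^{2} = \left(-51 + \frac{5}{8}\right)^{2} = \left(- \frac{403}{8}\right)^{2} = \frac{162409}{64}$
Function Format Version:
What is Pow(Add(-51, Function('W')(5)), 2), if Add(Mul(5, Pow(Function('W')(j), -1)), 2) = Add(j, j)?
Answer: Rational(162409, 64) ≈ 2537.6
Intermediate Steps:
Function('W')(j) = Mul(5, Pow(Add(-2, Mul(2, j)), -1)) (Function('W')(j) = Mul(5, Pow(Add(-2, Add(j, j)), -1)) = Mul(5, Pow(Add(-2, Mul(2, j)), -1)))
Pow(Add(-51, Function('W')(5)), 2) = Pow(Add(-51, Mul(Rational(5, 2), Pow(Add(-1, 5), -1))), 2) = Pow(Add(-51, Mul(Rational(5, 2), Pow(4, -1))), 2) = Pow(Add(-51, Mul(Rational(5, 2), Rational(1, 4))), 2) = Pow(Add(-51, Rational(5, 8)), 2) = Pow(Rational(-403, 8), 2) = Rational(162409, 64)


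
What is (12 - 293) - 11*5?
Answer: -336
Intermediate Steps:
(12 - 293) - 11*5 = -281 - 55 = -336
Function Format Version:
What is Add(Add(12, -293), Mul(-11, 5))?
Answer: -336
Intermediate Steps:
Add(Add(12, -293), Mul(-11, 5)) = Add(-281, -55) = -336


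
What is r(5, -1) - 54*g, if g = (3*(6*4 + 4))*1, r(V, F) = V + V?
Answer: -4526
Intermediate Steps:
r(V, F) = 2*V
g = 84 (g = (3*(24 + 4))*1 = (3*28)*1 = 84*1 = 84)
r(5, -1) - 54*g = 2*5 - 54*84 = 10 - 4536 = -4526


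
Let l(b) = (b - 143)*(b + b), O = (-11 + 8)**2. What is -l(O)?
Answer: 2412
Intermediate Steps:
O = 9 (O = (-3)**2 = 9)
l(b) = 2*b*(-143 + b) (l(b) = (-143 + b)*(2*b) = 2*b*(-143 + b))
-l(O) = -2*9*(-143 + 9) = -2*9*(-134) = -1*(-2412) = 2412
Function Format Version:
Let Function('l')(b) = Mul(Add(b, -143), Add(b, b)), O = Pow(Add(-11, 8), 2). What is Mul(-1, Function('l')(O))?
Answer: 2412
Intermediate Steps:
O = 9 (O = Pow(-3, 2) = 9)
Function('l')(b) = Mul(2, b, Add(-143, b)) (Function('l')(b) = Mul(Add(-143, b), Mul(2, b)) = Mul(2, b, Add(-143, b)))
Mul(-1, Function('l')(O)) = Mul(-1, Mul(2, 9, Add(-143, 9))) = Mul(-1, Mul(2, 9, -134)) = Mul(-1, -2412) = 2412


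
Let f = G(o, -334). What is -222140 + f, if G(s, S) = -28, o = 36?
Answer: -222168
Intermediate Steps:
f = -28
-222140 + f = -222140 - 28 = -222168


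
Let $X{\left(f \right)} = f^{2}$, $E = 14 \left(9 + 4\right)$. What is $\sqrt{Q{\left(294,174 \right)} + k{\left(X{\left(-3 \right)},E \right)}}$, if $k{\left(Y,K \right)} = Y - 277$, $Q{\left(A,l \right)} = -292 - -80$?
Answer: $4 i \sqrt{30} \approx 21.909 i$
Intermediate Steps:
$Q{\left(A,l \right)} = -212$ ($Q{\left(A,l \right)} = -292 + 80 = -212$)
$E = 182$ ($E = 14 \cdot 13 = 182$)
$k{\left(Y,K \right)} = -277 + Y$
$\sqrt{Q{\left(294,174 \right)} + k{\left(X{\left(-3 \right)},E \right)}} = \sqrt{-212 - \left(277 - \left(-3\right)^{2}\right)} = \sqrt{-212 + \left(-277 + 9\right)} = \sqrt{-212 - 268} = \sqrt{-480} = 4 i \sqrt{30}$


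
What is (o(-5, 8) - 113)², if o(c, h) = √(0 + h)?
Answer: 12777 - 452*√2 ≈ 12138.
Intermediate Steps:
o(c, h) = √h
(o(-5, 8) - 113)² = (√8 - 113)² = (2*√2 - 113)² = (-113 + 2*√2)²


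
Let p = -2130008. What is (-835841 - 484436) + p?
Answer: -3450285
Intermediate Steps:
(-835841 - 484436) + p = (-835841 - 484436) - 2130008 = -1320277 - 2130008 = -3450285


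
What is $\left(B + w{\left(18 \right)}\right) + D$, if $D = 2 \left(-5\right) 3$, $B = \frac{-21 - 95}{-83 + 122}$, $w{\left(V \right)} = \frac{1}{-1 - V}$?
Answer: $- \frac{24473}{741} \approx -33.027$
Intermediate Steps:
$B = - \frac{116}{39} \approx -2.9744$
$D = -30$ ($D = \left(-10\right) 3 = -30$)
$\left(B + w{\left(18 \right)}\right) + D = \left(- \frac{116}{39} - \frac{1}{1 + 18}\right) - 30 = \left(- \frac{116}{39} - \frac{1}{19}\right) - 30 = - \frac{2243}{741} - 30 = - \frac{24473}{741}$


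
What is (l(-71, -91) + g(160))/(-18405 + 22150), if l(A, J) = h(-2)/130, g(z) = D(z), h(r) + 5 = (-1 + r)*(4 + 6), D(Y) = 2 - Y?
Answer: -823/19474 ≈ -0.042261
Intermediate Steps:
h(r) = -15 + 10*r (h(r) = -5 + (-1 + r)*(4 + 6) = -5 + (-1 + r)*10 = -5 + (-10 + 10*r) = -15 + 10*r)
g(z) = 2 - z
l(A, J) = -7/26 (l(A, J) = (-15 + 10*(-2))/130 = (-15 - 20)*(1/130) = -35*1/130 = -7/26)
(l(-71, -91) + g(160))/(-18405 + 22150) = (-7/26 + (2 - 1*160))/(-18405 + 22150) = (-7/26 + (2 - 160))/3745 = (-7/26 - 158)*(1/3745) = -4115/26*1/3745 = -823/19474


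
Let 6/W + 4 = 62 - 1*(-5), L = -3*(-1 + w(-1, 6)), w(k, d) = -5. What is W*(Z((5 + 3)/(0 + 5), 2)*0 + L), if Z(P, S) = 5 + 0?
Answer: 12/7 ≈ 1.7143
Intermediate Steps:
L = 18 (L = -3*(-1 - 5) = -3*(-6) = 18)
Z(P, S) = 5
W = 2/21 (W = 6/(-4 + (62 - 1*(-5))) = 6/(-4 + (62 + 5)) = 6/(-4 + 67) = 6/63 = 6*(1/63) = 2/21 ≈ 0.095238)
W*(Z((5 + 3)/(0 + 5), 2)*0 + L) = 2*(5*0 + 18)/21 = 2*(0 + 18)/21 = (2/21)*18 = 12/7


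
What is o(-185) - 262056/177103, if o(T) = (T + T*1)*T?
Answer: 12122438294/177103 ≈ 68449.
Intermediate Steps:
o(T) = 2*T² (o(T) = (T + T)*T = (2*T)*T = 2*T²)
o(-185) - 262056/177103 = 2*(-185)² - 262056/177103 = 2*34225 - 262056/177103 = 68450 - 1*262056/177103 = 68450 - 262056/177103 = 12122438294/177103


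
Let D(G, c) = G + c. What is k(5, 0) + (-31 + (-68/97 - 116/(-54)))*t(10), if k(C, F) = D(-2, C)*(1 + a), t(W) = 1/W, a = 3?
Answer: 236881/26190 ≈ 9.0447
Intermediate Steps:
k(C, F) = -8 + 4*C (k(C, F) = (-2 + C)*(1 + 3) = (-2 + C)*4 = -8 + 4*C)
k(5, 0) + (-31 + (-68/97 - 116/(-54)))*t(10) = (-8 + 4*5) + (-31 + (-68/97 - 116/(-54)))/10 = (-8 + 20) + (-31 + (-68*1/97 - 116*(-1/54)))*(⅒) = 12 + (-31 + (-68/97 + 58/27))*(⅒) = 12 + (-31 + 3790/2619)*(⅒) = 12 - 77399/2619*⅒ = 12 - 77399/26190 = 236881/26190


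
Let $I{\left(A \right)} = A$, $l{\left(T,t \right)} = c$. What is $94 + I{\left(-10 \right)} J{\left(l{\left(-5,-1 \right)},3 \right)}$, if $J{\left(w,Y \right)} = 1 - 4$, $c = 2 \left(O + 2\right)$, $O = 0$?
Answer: $124$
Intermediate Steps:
$c = 4$ ($c = 2 \left(0 + 2\right) = 2 \cdot 2 = 4$)
$l{\left(T,t \right)} = 4$
$J{\left(w,Y \right)} = -3$ ($J{\left(w,Y \right)} = 1 - 4 = -3$)
$94 + I{\left(-10 \right)} J{\left(l{\left(-5,-1 \right)},3 \right)} = 94 - -30 = 94 + 30 = 124$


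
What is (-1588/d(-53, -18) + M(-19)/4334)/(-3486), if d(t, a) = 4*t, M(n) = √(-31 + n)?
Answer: -397/184758 - 5*I*√2/15108324 ≈ -0.0021488 - 4.6802e-7*I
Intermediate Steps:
(-1588/d(-53, -18) + M(-19)/4334)/(-3486) = (-1588/(4*(-53)) + √(-31 - 19)/4334)/(-3486) = (-1588/(-212) + √(-50)*(1/4334))*(-1/3486) = (-1588*(-1/212) + (5*I*√2)*(1/4334))*(-1/3486) = (397/53 + 5*I*√2/4334)*(-1/3486) = -397/184758 - 5*I*√2/15108324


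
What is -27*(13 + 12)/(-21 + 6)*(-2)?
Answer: -90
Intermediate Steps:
-27*(13 + 12)/(-21 + 6)*(-2) = -675/(-15)*(-2) = -675*(-1)/15*(-2) = -27*(-5/3)*(-2) = 45*(-2) = -90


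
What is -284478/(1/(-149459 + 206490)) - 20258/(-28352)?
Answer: -229992342849839/14176 ≈ -1.6224e+10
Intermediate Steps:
-284478/(1/(-149459 + 206490)) - 20258/(-28352) = -284478/(1/57031) - 20258*(-1/28352) = -284478/1/57031 + 10129/14176 = -284478*57031 + 10129/14176 = -16224064818 + 10129/14176 = -229992342849839/14176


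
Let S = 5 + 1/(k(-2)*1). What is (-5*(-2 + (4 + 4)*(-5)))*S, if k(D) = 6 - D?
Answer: 4305/4 ≈ 1076.3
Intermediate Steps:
S = 41/8 (S = 5 + 1/((6 - 1*(-2))*1) = 5 + 1/((6 + 2)*1) = 5 + 1/(8*1) = 5 + 1/8 = 5 + (⅛)*1 = 5 + ⅛ = 41/8 ≈ 5.1250)
(-5*(-2 + (4 + 4)*(-5)))*S = -5*(-2 + (4 + 4)*(-5))*(41/8) = -5*(-2 + 8*(-5))*(41/8) = -5*(-2 - 40)*(41/8) = -5*(-42)*(41/8) = 210*(41/8) = 4305/4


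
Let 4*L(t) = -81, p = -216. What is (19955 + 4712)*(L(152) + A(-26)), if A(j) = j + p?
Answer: -25875683/4 ≈ -6.4689e+6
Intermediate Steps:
A(j) = -216 + j (A(j) = j - 216 = -216 + j)
L(t) = -81/4 (L(t) = (¼)*(-81) = -81/4)
(19955 + 4712)*(L(152) + A(-26)) = (19955 + 4712)*(-81/4 + (-216 - 26)) = 24667*(-81/4 - 242) = 24667*(-1049/4) = -25875683/4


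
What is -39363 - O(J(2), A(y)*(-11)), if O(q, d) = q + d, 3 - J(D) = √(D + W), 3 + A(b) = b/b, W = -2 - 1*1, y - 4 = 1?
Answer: -39388 + I ≈ -39388.0 + 1.0*I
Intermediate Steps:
y = 5 (y = 4 + 1 = 5)
W = -3 (W = -2 - 1 = -3)
A(b) = -2 (A(b) = -3 + b/b = -3 + 1 = -2)
J(D) = 3 - √(-3 + D) (J(D) = 3 - √(D - 3) = 3 - √(-3 + D))
O(q, d) = d + q
-39363 - O(J(2), A(y)*(-11)) = -39363 - (-2*(-11) + (3 - √(-3 + 2))) = -39363 - (22 + (3 - √(-1))) = -39363 - (22 + (3 - I)) = -39363 - (25 - I) = -39363 + (-25 + I) = -39388 + I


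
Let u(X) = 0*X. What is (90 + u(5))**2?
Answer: 8100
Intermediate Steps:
u(X) = 0
(90 + u(5))**2 = (90 + 0)**2 = 90**2 = 8100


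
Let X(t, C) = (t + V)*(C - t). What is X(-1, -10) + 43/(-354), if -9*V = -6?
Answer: 1019/354 ≈ 2.8785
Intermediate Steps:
V = 2/3 (V = -1/9*(-6) = 2/3 ≈ 0.66667)
X(t, C) = (2/3 + t)*(C - t) (X(t, C) = (t + 2/3)*(C - t) = (2/3 + t)*(C - t))
X(-1, -10) + 43/(-354) = (-1*(-1)**2 - 2/3*(-1) + (2/3)*(-10) - 10*(-1)) + 43/(-354) = (-1*1 + 2/3 - 20/3 + 10) + 43*(-1/354) = (-1 + 2/3 - 20/3 + 10) - 43/354 = 3 - 43/354 = 1019/354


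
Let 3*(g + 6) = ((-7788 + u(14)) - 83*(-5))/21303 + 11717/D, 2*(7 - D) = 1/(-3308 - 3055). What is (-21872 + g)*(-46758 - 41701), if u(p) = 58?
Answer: 10737162136341621715/5693205447 ≈ 1.8860e+9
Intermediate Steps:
D = 89083/12726 (D = 7 - 1/(2*(-3308 - 3055)) = 7 - ½/(-6363) = 7 - ½*(-1/6363) = 7 + 1/12726 = 89083/12726 ≈ 7.0001)
g = 3141691001399/5693205447 (g = -6 + (((-7788 + 58) - 83*(-5))/21303 + 11717/(89083/12726))/3 = -6 + ((-7730 + 415)*(1/21303) + 11717*(12726/89083))/3 = -6 + (-7315*1/21303 + 149110542/89083)/3 = -6 + (-7315/21303 + 149110542/89083)/3 = -6 + (⅓)*(3175850234081/1897735149) = -6 + 3175850234081/5693205447 = 3141691001399/5693205447 ≈ 551.83)
(-21872 + g)*(-46758 - 41701) = (-21872 + 3141691001399/5693205447)*(-46758 - 41701) = -121380098535385/5693205447*(-88459) = 10737162136341621715/5693205447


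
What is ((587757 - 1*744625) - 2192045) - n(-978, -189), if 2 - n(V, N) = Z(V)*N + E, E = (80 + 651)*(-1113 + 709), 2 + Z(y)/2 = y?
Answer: -2273799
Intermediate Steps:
Z(y) = -4 + 2*y
E = -295324 (E = 731*(-404) = -295324)
n(V, N) = 295326 - N*(-4 + 2*V) (n(V, N) = 2 - ((-4 + 2*V)*N - 295324) = 2 - (N*(-4 + 2*V) - 295324) = 2 - (-295324 + N*(-4 + 2*V)) = 2 + (295324 - N*(-4 + 2*V)) = 295326 - N*(-4 + 2*V))
((587757 - 1*744625) - 2192045) - n(-978, -189) = ((587757 - 1*744625) - 2192045) - (295326 - 2*(-189)*(-2 - 978)) = ((587757 - 744625) - 2192045) - (295326 - 2*(-189)*(-980)) = (-156868 - 2192045) - (295326 - 370440) = -2348913 - 1*(-75114) = -2348913 + 75114 = -2273799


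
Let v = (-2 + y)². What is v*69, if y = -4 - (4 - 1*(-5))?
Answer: 15525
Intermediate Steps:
y = -13 (y = -4 - (4 + 5) = -4 - 1*9 = -4 - 9 = -13)
v = 225 (v = (-2 - 13)² = (-15)² = 225)
v*69 = 225*69 = 15525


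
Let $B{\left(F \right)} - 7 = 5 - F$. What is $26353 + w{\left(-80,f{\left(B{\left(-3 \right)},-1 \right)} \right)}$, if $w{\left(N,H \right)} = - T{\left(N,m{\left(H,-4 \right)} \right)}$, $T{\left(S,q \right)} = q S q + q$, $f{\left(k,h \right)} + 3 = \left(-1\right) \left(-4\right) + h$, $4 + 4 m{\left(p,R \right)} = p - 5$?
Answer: $\frac{107041}{4} \approx 26760.0$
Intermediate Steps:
$m{\left(p,R \right)} = - \frac{9}{4} + \frac{p}{4}$ ($m{\left(p,R \right)} = -1 + \frac{p - 5}{4} = -1 + \frac{-5 + p}{4} = -1 + \left(- \frac{5}{4} + \frac{p}{4}\right) = - \frac{9}{4} + \frac{p}{4}$)
$B{\left(F \right)} = 12 - F$ ($B{\left(F \right)} = 7 - \left(-5 + F\right) = 12 - F$)
$f{\left(k,h \right)} = 1 + h$ ($f{\left(k,h \right)} = -3 + \left(\left(-1\right) \left(-4\right) + h\right) = -3 + \left(4 + h\right) = 1 + h$)
$T{\left(S,q \right)} = q + S q^{2}$ ($T{\left(S,q \right)} = S q q + q = S q^{2} + q = q + S q^{2}$)
$w{\left(N,H \right)} = - \left(1 + N \left(- \frac{9}{4} + \frac{H}{4}\right)\right) \left(- \frac{9}{4} + \frac{H}{4}\right)$ ($w{\left(N,H \right)} = - \left(- \frac{9}{4} + \frac{H}{4}\right) \left(1 + N \left(- \frac{9}{4} + \frac{H}{4}\right)\right) = - \left(1 + N \left(- \frac{9}{4} + \frac{H}{4}\right)\right) \left(- \frac{9}{4} + \frac{H}{4}\right)$)
$26353 + w{\left(-80,f{\left(B{\left(-3 \right)},-1 \right)} \right)} = 26353 - \frac{\left(-9 + \left(1 - 1\right)\right) \left(4 - 80 \left(-9 + \left(1 - 1\right)\right)\right)}{16} = 26353 - \frac{\left(-9 + 0\right) \left(4 - 80 \left(-9 + 0\right)\right)}{16} = 26353 - - \frac{9 \left(4 - -720\right)}{16} = 26353 - - \frac{9 \left(4 + 720\right)}{16} = 26353 - \left(- \frac{9}{16}\right) 724 = 26353 + \frac{1629}{4} = \frac{107041}{4}$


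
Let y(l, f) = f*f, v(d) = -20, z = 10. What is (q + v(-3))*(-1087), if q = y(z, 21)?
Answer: -457627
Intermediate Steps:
y(l, f) = f²
q = 441 (q = 21² = 441)
(q + v(-3))*(-1087) = (441 - 20)*(-1087) = 421*(-1087) = -457627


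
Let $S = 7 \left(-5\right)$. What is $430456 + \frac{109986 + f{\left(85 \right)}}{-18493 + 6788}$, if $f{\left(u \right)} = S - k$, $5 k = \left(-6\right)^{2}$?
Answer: $\frac{25191887681}{58525} \approx 4.3045 \cdot 10^{5}$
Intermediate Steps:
$S = -35$
$k = \frac{36}{5}$ ($k = \frac{\left(-6\right)^{2}}{5} = \frac{1}{5} \cdot 36 = \frac{36}{5} \approx 7.2$)
$f{\left(u \right)} = - \frac{211}{5}$ ($f{\left(u \right)} = -35 - \frac{36}{5} = - \frac{211}{5}$)
$430456 + \frac{109986 + f{\left(85 \right)}}{-18493 + 6788} = 430456 + \frac{109986 - \frac{211}{5}}{-18493 + 6788} = 430456 + \frac{549719}{5 \left(-11705\right)} = 430456 + \frac{549719}{5} \left(- \frac{1}{11705}\right) = 430456 - \frac{549719}{58525} = \frac{25191887681}{58525}$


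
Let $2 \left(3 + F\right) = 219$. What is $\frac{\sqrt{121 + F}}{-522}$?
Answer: $- \frac{\sqrt{910}}{1044} \approx -0.028895$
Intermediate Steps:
$F = \frac{213}{2}$ ($F = -3 + \frac{1}{2} \cdot 219 = -3 + \frac{219}{2} = \frac{213}{2} \approx 106.5$)
$\frac{\sqrt{121 + F}}{-522} = \frac{\sqrt{121 + \frac{213}{2}}}{-522} = \sqrt{\frac{455}{2}} \left(- \frac{1}{522}\right) = \frac{\sqrt{910}}{2} \left(- \frac{1}{522}\right) = - \frac{\sqrt{910}}{1044}$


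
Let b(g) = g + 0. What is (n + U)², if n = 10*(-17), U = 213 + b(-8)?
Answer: 1225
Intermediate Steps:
b(g) = g
U = 205 (U = 213 - 8 = 205)
n = -170
(n + U)² = (-170 + 205)² = 35² = 1225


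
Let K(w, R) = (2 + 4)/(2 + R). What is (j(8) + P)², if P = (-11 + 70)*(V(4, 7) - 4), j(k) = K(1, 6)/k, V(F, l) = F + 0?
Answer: 9/1024 ≈ 0.0087891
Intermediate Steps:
K(w, R) = 6/(2 + R)
V(F, l) = F
j(k) = 3/(4*k) (j(k) = (6/(2 + 6))/k = (6/8)/k = (6*(⅛))/k = 3/(4*k))
P = 0 (P = (-11 + 70)*(4 - 4) = 59*0 = 0)
(j(8) + P)² = ((¾)/8 + 0)² = ((¾)*(⅛) + 0)² = (3/32 + 0)² = (3/32)² = 9/1024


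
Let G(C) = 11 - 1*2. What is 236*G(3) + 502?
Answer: 2626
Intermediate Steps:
G(C) = 9 (G(C) = 11 - 2 = 9)
236*G(3) + 502 = 236*9 + 502 = 2124 + 502 = 2626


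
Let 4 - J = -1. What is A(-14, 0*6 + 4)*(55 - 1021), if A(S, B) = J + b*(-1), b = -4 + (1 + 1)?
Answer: -6762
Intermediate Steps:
J = 5 (J = 4 - 1*(-1) = 4 + 1 = 5)
b = -2 (b = -4 + 2 = -2)
A(S, B) = 7 (A(S, B) = 5 - 2*(-1) = 5 + 2 = 7)
A(-14, 0*6 + 4)*(55 - 1021) = 7*(55 - 1021) = 7*(-966) = -6762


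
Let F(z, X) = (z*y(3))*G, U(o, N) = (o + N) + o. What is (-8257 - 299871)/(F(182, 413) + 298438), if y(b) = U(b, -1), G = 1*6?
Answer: -154064/151949 ≈ -1.0139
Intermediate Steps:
U(o, N) = N + 2*o (U(o, N) = (N + o) + o = N + 2*o)
G = 6
y(b) = -1 + 2*b
F(z, X) = 30*z (F(z, X) = (z*(-1 + 2*3))*6 = (z*(-1 + 6))*6 = (z*5)*6 = (5*z)*6 = 30*z)
(-8257 - 299871)/(F(182, 413) + 298438) = (-8257 - 299871)/(30*182 + 298438) = -308128/(5460 + 298438) = -308128/303898 = -308128*1/303898 = -154064/151949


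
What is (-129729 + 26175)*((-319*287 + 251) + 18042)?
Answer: 7586366040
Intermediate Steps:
(-129729 + 26175)*((-319*287 + 251) + 18042) = -103554*((-91553 + 251) + 18042) = -103554*(-91302 + 18042) = -103554*(-73260) = 7586366040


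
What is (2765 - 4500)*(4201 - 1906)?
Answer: -3981825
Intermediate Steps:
(2765 - 4500)*(4201 - 1906) = -1735*2295 = -3981825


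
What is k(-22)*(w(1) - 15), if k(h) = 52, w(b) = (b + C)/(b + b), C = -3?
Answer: -832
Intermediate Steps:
w(b) = (-3 + b)/(2*b) (w(b) = (b - 3)/(b + b) = (-3 + b)/((2*b)) = (-3 + b)*(1/(2*b)) = (-3 + b)/(2*b))
k(-22)*(w(1) - 15) = 52*((½)*(-3 + 1)/1 - 15) = 52*((½)*1*(-2) - 15) = 52*(-1 - 15) = 52*(-16) = -832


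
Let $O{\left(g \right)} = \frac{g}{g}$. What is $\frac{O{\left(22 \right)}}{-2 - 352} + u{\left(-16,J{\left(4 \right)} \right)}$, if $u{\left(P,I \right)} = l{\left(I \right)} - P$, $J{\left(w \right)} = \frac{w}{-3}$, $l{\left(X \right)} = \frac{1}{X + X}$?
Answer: $\frac{22121}{1416} \approx 15.622$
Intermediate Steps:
$l{\left(X \right)} = \frac{1}{2 X}$
$J{\left(w \right)} = - \frac{w}{3}$ ($J{\left(w \right)} = w \left(- \frac{1}{3}\right) = - \frac{w}{3}$)
$O{\left(g \right)} = 1$
$u{\left(P,I \right)} = \frac{1}{2 I} - P$
$\frac{O{\left(22 \right)}}{-2 - 352} + u{\left(-16,J{\left(4 \right)} \right)} = \frac{1}{-2 - 352} \cdot 1 + \left(\frac{1}{2 \left(\left(- \frac{1}{3}\right) 4\right)} - -16\right) = \frac{1}{-354} \cdot 1 + \left(\frac{1}{2 \left(- \frac{4}{3}\right)} + 16\right) = \left(- \frac{1}{354}\right) 1 + \left(\frac{1}{2} \left(- \frac{3}{4}\right) + 16\right) = - \frac{1}{354} + \left(- \frac{3}{8} + 16\right) = - \frac{1}{354} + \frac{125}{8} = \frac{22121}{1416}$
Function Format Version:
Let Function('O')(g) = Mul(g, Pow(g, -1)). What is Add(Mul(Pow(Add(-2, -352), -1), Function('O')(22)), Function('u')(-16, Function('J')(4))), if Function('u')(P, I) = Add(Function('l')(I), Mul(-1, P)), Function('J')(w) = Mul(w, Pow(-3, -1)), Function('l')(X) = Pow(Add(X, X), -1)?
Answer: Rational(22121, 1416) ≈ 15.622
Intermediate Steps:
Function('l')(X) = Mul(Rational(1, 2), Pow(X, -1)) (Function('l')(X) = Pow(Mul(2, X), -1) = Mul(Rational(1, 2), Pow(X, -1)))
Function('J')(w) = Mul(Rational(-1, 3), w) (Function('J')(w) = Mul(w, Rational(-1, 3)) = Mul(Rational(-1, 3), w))
Function('O')(g) = 1
Function('u')(P, I) = Add(Mul(Rational(1, 2), Pow(I, -1)), Mul(-1, P))
Add(Mul(Pow(Add(-2, -352), -1), Function('O')(22)), Function('u')(-16, Function('J')(4))) = Add(Mul(Pow(Add(-2, -352), -1), 1), Add(Mul(Rational(1, 2), Pow(Mul(Rational(-1, 3), 4), -1)), Mul(-1, -16))) = Add(Mul(Pow(-354, -1), 1), Add(Mul(Rational(1, 2), Pow(Rational(-4, 3), -1)), 16)) = Add(Mul(Rational(-1, 354), 1), Add(Mul(Rational(1, 2), Rational(-3, 4)), 16)) = Add(Rational(-1, 354), Add(Rational(-3, 8), 16)) = Add(Rational(-1, 354), Rational(125, 8)) = Rational(22121, 1416)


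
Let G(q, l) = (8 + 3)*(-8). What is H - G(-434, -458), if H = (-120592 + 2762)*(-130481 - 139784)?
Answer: 31845325038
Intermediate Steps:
H = 31845324950 (H = -117830*(-270265) = 31845324950)
G(q, l) = -88 (G(q, l) = 11*(-8) = -88)
H - G(-434, -458) = 31845324950 - 1*(-88) = 31845324950 + 88 = 31845325038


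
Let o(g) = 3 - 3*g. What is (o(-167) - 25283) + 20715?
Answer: -4064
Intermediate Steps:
(o(-167) - 25283) + 20715 = ((3 - 3*(-167)) - 25283) + 20715 = ((3 + 501) - 25283) + 20715 = (504 - 25283) + 20715 = -24779 + 20715 = -4064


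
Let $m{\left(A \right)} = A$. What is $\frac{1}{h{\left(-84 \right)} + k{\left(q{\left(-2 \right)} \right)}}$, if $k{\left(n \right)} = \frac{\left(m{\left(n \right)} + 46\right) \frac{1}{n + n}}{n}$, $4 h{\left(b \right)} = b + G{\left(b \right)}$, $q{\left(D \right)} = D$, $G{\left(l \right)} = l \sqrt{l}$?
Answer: $- \frac{62}{149137} + \frac{168 i \sqrt{21}}{149137} \approx -0.00041573 + 0.0051622 i$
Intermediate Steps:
$G{\left(l \right)} = l^{\frac{3}{2}}$
$h{\left(b \right)} = \frac{b}{4} + \frac{b^{\frac{3}{2}}}{4}$ ($h{\left(b \right)} = \frac{b + b^{\frac{3}{2}}}{4} = \frac{b}{4} + \frac{b^{\frac{3}{2}}}{4}$)
$k{\left(n \right)} = \frac{46 + n}{2 n^{2}}$ ($k{\left(n \right)} = \frac{\left(n + 46\right) \frac{1}{n + n}}{n} = \frac{\left(46 + n\right) \frac{1}{2 n}}{n} = \frac{\frac{1}{2} \frac{1}{n} \left(46 + n\right)}{n} = \frac{46 + n}{2 n^{2}}$)
$\frac{1}{h{\left(-84 \right)} + k{\left(q{\left(-2 \right)} \right)}} = \frac{1}{\left(\frac{1}{4} \left(-84\right) + \frac{\left(-84\right)^{\frac{3}{2}}}{4}\right) + \frac{46 - 2}{2 \cdot 4}} = \frac{1}{\left(-21 + \frac{\left(-168\right) i \sqrt{21}}{4}\right) + \frac{1}{2} \cdot \frac{1}{4} \cdot 44} = \frac{1}{\left(-21 - 42 i \sqrt{21}\right) + \frac{11}{2}} = \frac{1}{- \frac{31}{2} - 42 i \sqrt{21}}$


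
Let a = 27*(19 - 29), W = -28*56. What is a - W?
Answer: 1298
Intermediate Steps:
W = -1568
a = -270 (a = 27*(-10) = -270)
a - W = -270 - 1*(-1568) = -270 + 1568 = 1298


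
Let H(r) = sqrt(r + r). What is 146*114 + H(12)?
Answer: 16644 + 2*sqrt(6) ≈ 16649.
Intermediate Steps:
H(r) = sqrt(2)*sqrt(r) (H(r) = sqrt(2*r) = sqrt(2)*sqrt(r))
146*114 + H(12) = 146*114 + sqrt(2)*sqrt(12) = 16644 + sqrt(2)*(2*sqrt(3)) = 16644 + 2*sqrt(6)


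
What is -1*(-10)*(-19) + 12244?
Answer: 12054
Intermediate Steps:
-1*(-10)*(-19) + 12244 = 10*(-19) + 12244 = -190 + 12244 = 12054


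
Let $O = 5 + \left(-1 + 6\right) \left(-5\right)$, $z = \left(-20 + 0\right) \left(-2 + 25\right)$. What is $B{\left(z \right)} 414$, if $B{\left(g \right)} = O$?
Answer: $-8280$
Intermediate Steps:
$z = -460$ ($z = \left(-20\right) 23 = -460$)
$O = -20$ ($O = 5 + 5 \left(-5\right) = 5 - 25 = -20$)
$B{\left(g \right)} = -20$
$B{\left(z \right)} 414 = \left(-20\right) 414 = -8280$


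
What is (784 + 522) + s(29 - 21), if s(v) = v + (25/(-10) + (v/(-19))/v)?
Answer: 49835/38 ≈ 1311.4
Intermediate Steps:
s(v) = -97/38 + v (s(v) = v + (25*(-⅒) + (v*(-1/19))/v) = v + (-5/2 + (-v/19)/v) = v + (-5/2 - 1/19) = v - 97/38 = -97/38 + v)
(784 + 522) + s(29 - 21) = (784 + 522) + (-97/38 + (29 - 21)) = 1306 + (-97/38 + 8) = 1306 + 207/38 = 49835/38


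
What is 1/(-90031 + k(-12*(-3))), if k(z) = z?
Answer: -1/89995 ≈ -1.1112e-5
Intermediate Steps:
1/(-90031 + k(-12*(-3))) = 1/(-90031 - 12*(-3)) = 1/(-90031 + 36) = 1/(-89995) = -1/89995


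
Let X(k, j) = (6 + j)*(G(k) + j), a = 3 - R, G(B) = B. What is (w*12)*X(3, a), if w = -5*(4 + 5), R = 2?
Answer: -15120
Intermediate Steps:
a = 1 (a = 3 - 1*2 = 3 - 2 = 1)
X(k, j) = (6 + j)*(j + k) (X(k, j) = (6 + j)*(k + j) = (6 + j)*(j + k))
w = -45 (w = -5*9 = -45)
(w*12)*X(3, a) = (-45*12)*(1**2 + 6*1 + 6*3 + 1*3) = -540*(1 + 6 + 18 + 3) = -540*28 = -15120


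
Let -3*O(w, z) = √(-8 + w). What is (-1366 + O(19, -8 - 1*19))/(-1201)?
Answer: 1366/1201 + √11/3603 ≈ 1.1383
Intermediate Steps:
O(w, z) = -√(-8 + w)/3
(-1366 + O(19, -8 - 1*19))/(-1201) = (-1366 - √(-8 + 19)/3)/(-1201) = -(-1366 - √11/3)/1201 = 1366/1201 + √11/3603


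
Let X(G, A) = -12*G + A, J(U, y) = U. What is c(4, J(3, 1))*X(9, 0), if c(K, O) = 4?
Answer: -432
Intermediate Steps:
X(G, A) = A - 12*G
c(4, J(3, 1))*X(9, 0) = 4*(0 - 12*9) = 4*(0 - 108) = 4*(-108) = -432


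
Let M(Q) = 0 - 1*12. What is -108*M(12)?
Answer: 1296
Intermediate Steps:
M(Q) = -12 (M(Q) = 0 - 12 = -12)
-108*M(12) = -108*(-12) = 1296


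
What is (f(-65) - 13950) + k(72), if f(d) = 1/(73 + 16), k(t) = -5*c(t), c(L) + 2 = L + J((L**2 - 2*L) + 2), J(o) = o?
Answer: -3516389/89 ≈ -39510.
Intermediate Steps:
c(L) = L**2 - L (c(L) = -2 + (L + ((L**2 - 2*L) + 2)) = -2 + (L + (2 + L**2 - 2*L)) = -2 + (2 + L**2 - L) = L**2 - L)
k(t) = -5*t*(-1 + t)
f(d) = 1/89
(f(-65) - 13950) + k(72) = (1/89 - 13950) + 5*72*(1 - 1*72) = -1241549/89 + 5*72*(1 - 72) = -1241549/89 + 5*72*(-71) = -1241549/89 - 25560 = -3516389/89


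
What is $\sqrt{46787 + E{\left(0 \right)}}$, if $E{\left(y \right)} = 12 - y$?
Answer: $\sqrt{46799} \approx 216.33$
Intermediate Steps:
$\sqrt{46787 + E{\left(0 \right)}} = \sqrt{46787 + \left(12 - 0\right)} = \sqrt{46787 + \left(12 + 0\right)} = \sqrt{46787 + 12} = \sqrt{46799}$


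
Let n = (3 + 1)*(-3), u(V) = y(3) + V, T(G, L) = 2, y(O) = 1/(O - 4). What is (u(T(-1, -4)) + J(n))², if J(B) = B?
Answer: 121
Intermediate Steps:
y(O) = 1/(-4 + O)
u(V) = -1 + V (u(V) = 1/(-4 + 3) + V = 1/(-1) + V = -1 + V)
n = -12 (n = 4*(-3) = -12)
(u(T(-1, -4)) + J(n))² = ((-1 + 2) - 12)² = (1 - 12)² = (-11)² = 121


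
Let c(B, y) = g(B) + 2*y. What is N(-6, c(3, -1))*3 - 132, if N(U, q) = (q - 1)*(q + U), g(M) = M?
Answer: -132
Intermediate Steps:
c(B, y) = B + 2*y
N(U, q) = (-1 + q)*(U + q)
N(-6, c(3, -1))*3 - 132 = ((3 + 2*(-1))² - 1*(-6) - (3 + 2*(-1)) - 6*(3 + 2*(-1)))*3 - 132 = ((3 - 2)² + 6 - (3 - 2) - 6*(3 - 2))*3 - 132 = (1² + 6 - 1*1 - 6*1)*3 - 132 = (1 + 6 - 1 - 6)*3 - 132 = 0*3 - 132 = 0 - 132 = -132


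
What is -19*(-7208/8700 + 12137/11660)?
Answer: -386213/95700 ≈ -4.0357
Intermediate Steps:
-19*(-7208/8700 + 12137/11660) = -19*(-7208*1/8700 + 12137*(1/11660)) = -19*(-1802/2175 + 229/220) = -19*20327/95700 = -386213/95700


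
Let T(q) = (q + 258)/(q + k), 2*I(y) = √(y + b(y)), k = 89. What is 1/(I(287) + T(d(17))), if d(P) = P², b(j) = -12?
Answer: -103383/4762033 + 178605*√11/4762033 ≈ 0.10268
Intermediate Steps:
I(y) = √(-12 + y)/2 (I(y) = √(y - 12)/2 = √(-12 + y)/2)
T(q) = (258 + q)/(89 + q) (T(q) = (q + 258)/(q + 89) = (258 + q)/(89 + q))
1/(I(287) + T(d(17))) = 1/(√(-12 + 287)/2 + (258 + 17²)/(89 + 17²)) = 1/(√275/2 + (258 + 289)/(89 + 289)) = 1/((5*√11)/2 + 547/378) = 1/(5*√11/2 + (1/378)*547) = 1/(5*√11/2 + 547/378) = 1/(547/378 + 5*√11/2)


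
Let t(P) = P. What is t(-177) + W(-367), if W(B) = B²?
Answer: 134512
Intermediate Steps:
t(-177) + W(-367) = -177 + (-367)² = -177 + 134689 = 134512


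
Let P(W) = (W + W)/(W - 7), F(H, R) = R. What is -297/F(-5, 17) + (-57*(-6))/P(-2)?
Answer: 25569/34 ≈ 752.03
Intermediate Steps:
P(W) = 2*W/(-7 + W) (P(W) = (2*W)/(-7 + W) = 2*W/(-7 + W))
-297/F(-5, 17) + (-57*(-6))/P(-2) = -297/17 + (-57*(-6))/((2*(-2)/(-7 - 2))) = -297*1/17 + 342/((2*(-2)/(-9))) = -297/17 + 342/((2*(-2)*(-⅑))) = -297/17 + 342/(4/9) = -297/17 + 342*(9/4) = -297/17 + 1539/2 = 25569/34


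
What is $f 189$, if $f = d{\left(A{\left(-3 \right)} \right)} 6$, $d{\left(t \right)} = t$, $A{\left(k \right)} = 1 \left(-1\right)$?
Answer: $-1134$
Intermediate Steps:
$A{\left(k \right)} = -1$
$f = -6$ ($f = \left(-1\right) 6 = -6$)
$f 189 = \left(-6\right) 189 = -1134$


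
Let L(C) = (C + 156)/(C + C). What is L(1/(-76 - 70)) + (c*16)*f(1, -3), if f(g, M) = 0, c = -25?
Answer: -22775/2 ≈ -11388.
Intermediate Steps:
L(C) = (156 + C)/(2*C) (L(C) = (156 + C)/((2*C)) = (156 + C)*(1/(2*C)) = (156 + C)/(2*C))
L(1/(-76 - 70)) + (c*16)*f(1, -3) = (156 + 1/(-76 - 70))/(2*(1/(-76 - 70))) - 25*16*0 = (156 + 1/(-146))/(2*(1/(-146))) - 400*0 = (156 - 1/146)/(2*(-1/146)) + 0 = (½)*(-146)*(22775/146) + 0 = -22775/2 + 0 = -22775/2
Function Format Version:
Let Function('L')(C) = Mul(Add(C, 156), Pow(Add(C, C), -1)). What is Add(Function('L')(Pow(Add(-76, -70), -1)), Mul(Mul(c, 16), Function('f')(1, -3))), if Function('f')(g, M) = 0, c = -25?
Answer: Rational(-22775, 2) ≈ -11388.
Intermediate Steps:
Function('L')(C) = Mul(Rational(1, 2), Pow(C, -1), Add(156, C)) (Function('L')(C) = Mul(Add(156, C), Pow(Mul(2, C), -1)) = Mul(Add(156, C), Mul(Rational(1, 2), Pow(C, -1))) = Mul(Rational(1, 2), Pow(C, -1), Add(156, C)))
Add(Function('L')(Pow(Add(-76, -70), -1)), Mul(Mul(c, 16), Function('f')(1, -3))) = Add(Mul(Rational(1, 2), Pow(Pow(Add(-76, -70), -1), -1), Add(156, Pow(Add(-76, -70), -1))), Mul(Mul(-25, 16), 0)) = Add(Mul(Rational(1, 2), Pow(Pow(-146, -1), -1), Add(156, Pow(-146, -1))), Mul(-400, 0)) = Add(Mul(Rational(1, 2), Pow(Rational(-1, 146), -1), Add(156, Rational(-1, 146))), 0) = Add(Mul(Rational(1, 2), -146, Rational(22775, 146)), 0) = Add(Rational(-22775, 2), 0) = Rational(-22775, 2)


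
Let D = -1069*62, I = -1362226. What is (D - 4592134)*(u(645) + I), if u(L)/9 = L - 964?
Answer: 6359184245964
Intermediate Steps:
u(L) = -8676 + 9*L (u(L) = 9*(L - 964) = 9*(-964 + L) = -8676 + 9*L)
D = -66278
(D - 4592134)*(u(645) + I) = (-66278 - 4592134)*((-8676 + 9*645) - 1362226) = -4658412*((-8676 + 5805) - 1362226) = -4658412*(-2871 - 1362226) = -4658412*(-1365097) = 6359184245964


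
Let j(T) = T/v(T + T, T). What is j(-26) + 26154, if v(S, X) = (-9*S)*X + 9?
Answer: 318006512/12159 ≈ 26154.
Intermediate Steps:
v(S, X) = 9 - 9*S*X (v(S, X) = -9*S*X + 9 = 9 - 9*S*X)
j(T) = T/(9 - 18*T²) (j(T) = T/(9 - 9*(T + T)*T) = T/(9 - 9*2*T*T) = T/(9 - 18*T²))
j(-26) + 26154 = -1*(-26)/(-9 + 18*(-26)²) + 26154 = -1*(-26)/(-9 + 18*676) + 26154 = -1*(-26)/(-9 + 12168) + 26154 = -1*(-26)/12159 + 26154 = -1*(-26)*1/12159 + 26154 = 26/12159 + 26154 = 318006512/12159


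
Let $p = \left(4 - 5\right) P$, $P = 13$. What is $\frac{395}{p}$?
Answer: $- \frac{395}{13} \approx -30.385$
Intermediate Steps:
$p = -13$ ($p = \left(4 - 5\right) 13 = \left(-1\right) 13 = -13$)
$\frac{395}{p} = \frac{395}{-13} = 395 \left(- \frac{1}{13}\right) = - \frac{395}{13}$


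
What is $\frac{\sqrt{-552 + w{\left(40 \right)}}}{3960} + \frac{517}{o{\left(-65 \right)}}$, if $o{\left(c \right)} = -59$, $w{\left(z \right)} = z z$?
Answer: $- \frac{517}{59} + \frac{\sqrt{262}}{1980} \approx -8.7545$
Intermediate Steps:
$w{\left(z \right)} = z^{2}$
$\frac{\sqrt{-552 + w{\left(40 \right)}}}{3960} + \frac{517}{o{\left(-65 \right)}} = \frac{\sqrt{-552 + 40^{2}}}{3960} + \frac{517}{-59} = \sqrt{-552 + 1600} \cdot \frac{1}{3960} + 517 \left(- \frac{1}{59}\right) = \sqrt{1048} \cdot \frac{1}{3960} - \frac{517}{59} = 2 \sqrt{262} \cdot \frac{1}{3960} - \frac{517}{59} = \frac{\sqrt{262}}{1980} - \frac{517}{59} = - \frac{517}{59} + \frac{\sqrt{262}}{1980}$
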